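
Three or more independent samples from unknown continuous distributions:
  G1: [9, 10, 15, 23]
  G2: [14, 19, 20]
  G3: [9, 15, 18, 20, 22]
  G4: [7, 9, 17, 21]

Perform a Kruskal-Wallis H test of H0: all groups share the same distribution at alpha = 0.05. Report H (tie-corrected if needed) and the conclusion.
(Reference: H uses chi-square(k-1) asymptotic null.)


Step 1: Combine all N = 16 observations and assign midranks.
sorted (value, group, rank): (7,G4,1), (9,G1,3), (9,G3,3), (9,G4,3), (10,G1,5), (14,G2,6), (15,G1,7.5), (15,G3,7.5), (17,G4,9), (18,G3,10), (19,G2,11), (20,G2,12.5), (20,G3,12.5), (21,G4,14), (22,G3,15), (23,G1,16)
Step 2: Sum ranks within each group.
R_1 = 31.5 (n_1 = 4)
R_2 = 29.5 (n_2 = 3)
R_3 = 48 (n_3 = 5)
R_4 = 27 (n_4 = 4)
Step 3: H = 12/(N(N+1)) * sum(R_i^2/n_i) - 3(N+1)
     = 12/(16*17) * (31.5^2/4 + 29.5^2/3 + 48^2/5 + 27^2/4) - 3*17
     = 0.044118 * 1181.2 - 51
     = 1.111581.
Step 4: Ties present; correction factor C = 1 - 36/(16^3 - 16) = 0.991176. Corrected H = 1.111581 / 0.991176 = 1.121476.
Step 5: Under H0, H ~ chi^2(3); p-value = 0.771892.
Step 6: alpha = 0.05. fail to reject H0.

H = 1.1215, df = 3, p = 0.771892, fail to reject H0.


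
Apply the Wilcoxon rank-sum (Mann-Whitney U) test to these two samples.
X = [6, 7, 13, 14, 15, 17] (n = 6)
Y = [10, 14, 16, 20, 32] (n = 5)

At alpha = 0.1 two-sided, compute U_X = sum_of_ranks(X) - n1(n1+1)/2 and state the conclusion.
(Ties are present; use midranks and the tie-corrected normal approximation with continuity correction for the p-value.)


Step 1: Combine and sort all 11 observations; assign midranks.
sorted (value, group): (6,X), (7,X), (10,Y), (13,X), (14,X), (14,Y), (15,X), (16,Y), (17,X), (20,Y), (32,Y)
ranks: 6->1, 7->2, 10->3, 13->4, 14->5.5, 14->5.5, 15->7, 16->8, 17->9, 20->10, 32->11
Step 2: Rank sum for X: R1 = 1 + 2 + 4 + 5.5 + 7 + 9 = 28.5.
Step 3: U_X = R1 - n1(n1+1)/2 = 28.5 - 6*7/2 = 28.5 - 21 = 7.5.
       U_Y = n1*n2 - U_X = 30 - 7.5 = 22.5.
Step 4: Ties are present, so use the tie-corrected normal approximation (with continuity correction) for the p-value.
Step 5: p-value = 0.200217; compare to alpha = 0.1. fail to reject H0.

U_X = 7.5, p = 0.200217, fail to reject H0 at alpha = 0.1.


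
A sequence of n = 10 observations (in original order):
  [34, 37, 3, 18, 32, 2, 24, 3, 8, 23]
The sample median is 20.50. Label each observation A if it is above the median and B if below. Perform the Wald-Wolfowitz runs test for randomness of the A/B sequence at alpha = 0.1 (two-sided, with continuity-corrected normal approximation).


Step 1: Compute median = 20.50; label A = above, B = below.
Labels in order: AABBABABBA  (n_A = 5, n_B = 5)
Step 2: Count runs R = 7.
Step 3: Under H0 (random ordering), E[R] = 2*n_A*n_B/(n_A+n_B) + 1 = 2*5*5/10 + 1 = 6.0000.
        Var[R] = 2*n_A*n_B*(2*n_A*n_B - n_A - n_B) / ((n_A+n_B)^2 * (n_A+n_B-1)) = 2000/900 = 2.2222.
        SD[R] = 1.4907.
Step 4: Continuity-corrected z = (R - 0.5 - E[R]) / SD[R] = (7 - 0.5 - 6.0000) / 1.4907 = 0.3354.
Step 5: Two-sided p-value via normal approximation = 2*(1 - Phi(|z|)) = 0.737316.
Step 6: alpha = 0.1. fail to reject H0.

R = 7, z = 0.3354, p = 0.737316, fail to reject H0.


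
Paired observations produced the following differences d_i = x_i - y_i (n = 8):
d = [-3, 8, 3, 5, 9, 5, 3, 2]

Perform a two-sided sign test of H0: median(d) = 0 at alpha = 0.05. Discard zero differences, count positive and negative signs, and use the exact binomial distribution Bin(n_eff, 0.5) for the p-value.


Step 1: Discard zero differences. Original n = 8; n_eff = number of nonzero differences = 8.
Nonzero differences (with sign): -3, +8, +3, +5, +9, +5, +3, +2
Step 2: Count signs: positive = 7, negative = 1.
Step 3: Under H0: P(positive) = 0.5, so the number of positives S ~ Bin(8, 0.5).
Step 4: Two-sided exact p-value = sum of Bin(8,0.5) probabilities at or below the observed probability = 0.070312.
Step 5: alpha = 0.05. fail to reject H0.

n_eff = 8, pos = 7, neg = 1, p = 0.070312, fail to reject H0.


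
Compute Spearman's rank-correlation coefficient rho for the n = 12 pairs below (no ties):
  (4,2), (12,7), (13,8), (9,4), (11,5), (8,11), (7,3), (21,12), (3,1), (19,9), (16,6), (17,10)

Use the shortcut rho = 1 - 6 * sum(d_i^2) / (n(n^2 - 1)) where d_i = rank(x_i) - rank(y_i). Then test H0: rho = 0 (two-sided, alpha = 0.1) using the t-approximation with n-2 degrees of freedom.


Step 1: Rank x and y separately (midranks; no ties here).
rank(x): 4->2, 12->7, 13->8, 9->5, 11->6, 8->4, 7->3, 21->12, 3->1, 19->11, 16->9, 17->10
rank(y): 2->2, 7->7, 8->8, 4->4, 5->5, 11->11, 3->3, 12->12, 1->1, 9->9, 6->6, 10->10
Step 2: d_i = R_x(i) - R_y(i); compute d_i^2.
  (2-2)^2=0, (7-7)^2=0, (8-8)^2=0, (5-4)^2=1, (6-5)^2=1, (4-11)^2=49, (3-3)^2=0, (12-12)^2=0, (1-1)^2=0, (11-9)^2=4, (9-6)^2=9, (10-10)^2=0
sum(d^2) = 64.
Step 3: rho = 1 - 6*64 / (12*(12^2 - 1)) = 1 - 384/1716 = 0.776224.
Step 4: Under H0, t = rho * sqrt((n-2)/(1-rho^2)) = 3.8934 ~ t(10).
Step 5: Two-sided p-value from the t-distribution with 10 df = 0.002993.
Step 6: alpha = 0.1. reject H0.

rho = 0.7762, p = 0.002993, reject H0 at alpha = 0.1.


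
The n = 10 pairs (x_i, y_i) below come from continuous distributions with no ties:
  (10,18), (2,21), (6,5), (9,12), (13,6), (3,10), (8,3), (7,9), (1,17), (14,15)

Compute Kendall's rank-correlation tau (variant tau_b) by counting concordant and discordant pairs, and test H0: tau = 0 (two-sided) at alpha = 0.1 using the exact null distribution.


Step 1: Enumerate the 45 unordered pairs (i,j) with i<j and classify each by sign(x_j-x_i) * sign(y_j-y_i).
  (1,2):dx=-8,dy=+3->D; (1,3):dx=-4,dy=-13->C; (1,4):dx=-1,dy=-6->C; (1,5):dx=+3,dy=-12->D
  (1,6):dx=-7,dy=-8->C; (1,7):dx=-2,dy=-15->C; (1,8):dx=-3,dy=-9->C; (1,9):dx=-9,dy=-1->C
  (1,10):dx=+4,dy=-3->D; (2,3):dx=+4,dy=-16->D; (2,4):dx=+7,dy=-9->D; (2,5):dx=+11,dy=-15->D
  (2,6):dx=+1,dy=-11->D; (2,7):dx=+6,dy=-18->D; (2,8):dx=+5,dy=-12->D; (2,9):dx=-1,dy=-4->C
  (2,10):dx=+12,dy=-6->D; (3,4):dx=+3,dy=+7->C; (3,5):dx=+7,dy=+1->C; (3,6):dx=-3,dy=+5->D
  (3,7):dx=+2,dy=-2->D; (3,8):dx=+1,dy=+4->C; (3,9):dx=-5,dy=+12->D; (3,10):dx=+8,dy=+10->C
  (4,5):dx=+4,dy=-6->D; (4,6):dx=-6,dy=-2->C; (4,7):dx=-1,dy=-9->C; (4,8):dx=-2,dy=-3->C
  (4,9):dx=-8,dy=+5->D; (4,10):dx=+5,dy=+3->C; (5,6):dx=-10,dy=+4->D; (5,7):dx=-5,dy=-3->C
  (5,8):dx=-6,dy=+3->D; (5,9):dx=-12,dy=+11->D; (5,10):dx=+1,dy=+9->C; (6,7):dx=+5,dy=-7->D
  (6,8):dx=+4,dy=-1->D; (6,9):dx=-2,dy=+7->D; (6,10):dx=+11,dy=+5->C; (7,8):dx=-1,dy=+6->D
  (7,9):dx=-7,dy=+14->D; (7,10):dx=+6,dy=+12->C; (8,9):dx=-6,dy=+8->D; (8,10):dx=+7,dy=+6->C
  (9,10):dx=+13,dy=-2->D
Step 2: C = 20, D = 25, total pairs = 45.
Step 3: tau = (C - D)/(n(n-1)/2) = (20 - 25)/45 = -0.111111.
Step 4: Exact two-sided p-value (enumerate n! = 3628800 permutations of y under H0): p = 0.727490.
Step 5: alpha = 0.1. fail to reject H0.

tau_b = -0.1111 (C=20, D=25), p = 0.727490, fail to reject H0.


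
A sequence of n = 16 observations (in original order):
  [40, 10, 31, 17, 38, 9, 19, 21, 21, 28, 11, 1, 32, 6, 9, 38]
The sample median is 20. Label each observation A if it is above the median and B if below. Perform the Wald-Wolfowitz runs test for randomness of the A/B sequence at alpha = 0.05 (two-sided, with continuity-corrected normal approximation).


Step 1: Compute median = 20; label A = above, B = below.
Labels in order: ABABABBAAABBABBA  (n_A = 8, n_B = 8)
Step 2: Count runs R = 11.
Step 3: Under H0 (random ordering), E[R] = 2*n_A*n_B/(n_A+n_B) + 1 = 2*8*8/16 + 1 = 9.0000.
        Var[R] = 2*n_A*n_B*(2*n_A*n_B - n_A - n_B) / ((n_A+n_B)^2 * (n_A+n_B-1)) = 14336/3840 = 3.7333.
        SD[R] = 1.9322.
Step 4: Continuity-corrected z = (R - 0.5 - E[R]) / SD[R] = (11 - 0.5 - 9.0000) / 1.9322 = 0.7763.
Step 5: Two-sided p-value via normal approximation = 2*(1 - Phi(|z|)) = 0.437558.
Step 6: alpha = 0.05. fail to reject H0.

R = 11, z = 0.7763, p = 0.437558, fail to reject H0.


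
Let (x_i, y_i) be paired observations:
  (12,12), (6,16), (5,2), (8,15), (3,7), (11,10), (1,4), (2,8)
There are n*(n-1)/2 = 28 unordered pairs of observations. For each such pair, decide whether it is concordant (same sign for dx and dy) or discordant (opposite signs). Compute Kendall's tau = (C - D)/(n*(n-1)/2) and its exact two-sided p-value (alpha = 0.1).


Step 1: Enumerate the 28 unordered pairs (i,j) with i<j and classify each by sign(x_j-x_i) * sign(y_j-y_i).
  (1,2):dx=-6,dy=+4->D; (1,3):dx=-7,dy=-10->C; (1,4):dx=-4,dy=+3->D; (1,5):dx=-9,dy=-5->C
  (1,6):dx=-1,dy=-2->C; (1,7):dx=-11,dy=-8->C; (1,8):dx=-10,dy=-4->C; (2,3):dx=-1,dy=-14->C
  (2,4):dx=+2,dy=-1->D; (2,5):dx=-3,dy=-9->C; (2,6):dx=+5,dy=-6->D; (2,7):dx=-5,dy=-12->C
  (2,8):dx=-4,dy=-8->C; (3,4):dx=+3,dy=+13->C; (3,5):dx=-2,dy=+5->D; (3,6):dx=+6,dy=+8->C
  (3,7):dx=-4,dy=+2->D; (3,8):dx=-3,dy=+6->D; (4,5):dx=-5,dy=-8->C; (4,6):dx=+3,dy=-5->D
  (4,7):dx=-7,dy=-11->C; (4,8):dx=-6,dy=-7->C; (5,6):dx=+8,dy=+3->C; (5,7):dx=-2,dy=-3->C
  (5,8):dx=-1,dy=+1->D; (6,7):dx=-10,dy=-6->C; (6,8):dx=-9,dy=-2->C; (7,8):dx=+1,dy=+4->C
Step 2: C = 19, D = 9, total pairs = 28.
Step 3: tau = (C - D)/(n(n-1)/2) = (19 - 9)/28 = 0.357143.
Step 4: Exact two-sided p-value (enumerate n! = 40320 permutations of y under H0): p = 0.275099.
Step 5: alpha = 0.1. fail to reject H0.

tau_b = 0.3571 (C=19, D=9), p = 0.275099, fail to reject H0.


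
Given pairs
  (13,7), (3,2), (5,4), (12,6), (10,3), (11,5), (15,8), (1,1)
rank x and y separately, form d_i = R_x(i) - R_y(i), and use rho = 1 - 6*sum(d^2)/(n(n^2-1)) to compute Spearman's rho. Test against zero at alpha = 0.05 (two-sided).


Step 1: Rank x and y separately (midranks; no ties here).
rank(x): 13->7, 3->2, 5->3, 12->6, 10->4, 11->5, 15->8, 1->1
rank(y): 7->7, 2->2, 4->4, 6->6, 3->3, 5->5, 8->8, 1->1
Step 2: d_i = R_x(i) - R_y(i); compute d_i^2.
  (7-7)^2=0, (2-2)^2=0, (3-4)^2=1, (6-6)^2=0, (4-3)^2=1, (5-5)^2=0, (8-8)^2=0, (1-1)^2=0
sum(d^2) = 2.
Step 3: rho = 1 - 6*2 / (8*(8^2 - 1)) = 1 - 12/504 = 0.976190.
Step 4: Under H0, t = rho * sqrt((n-2)/(1-rho^2)) = 11.0235 ~ t(6).
Step 5: Two-sided p-value from the t-distribution with 6 df = 0.000033.
Step 6: alpha = 0.05. reject H0.

rho = 0.9762, p = 0.000033, reject H0 at alpha = 0.05.


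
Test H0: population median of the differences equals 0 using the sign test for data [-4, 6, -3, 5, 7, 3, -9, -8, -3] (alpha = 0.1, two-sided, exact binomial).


Step 1: Discard zero differences. Original n = 9; n_eff = number of nonzero differences = 9.
Nonzero differences (with sign): -4, +6, -3, +5, +7, +3, -9, -8, -3
Step 2: Count signs: positive = 4, negative = 5.
Step 3: Under H0: P(positive) = 0.5, so the number of positives S ~ Bin(9, 0.5).
Step 4: Two-sided exact p-value = sum of Bin(9,0.5) probabilities at or below the observed probability = 1.000000.
Step 5: alpha = 0.1. fail to reject H0.

n_eff = 9, pos = 4, neg = 5, p = 1.000000, fail to reject H0.


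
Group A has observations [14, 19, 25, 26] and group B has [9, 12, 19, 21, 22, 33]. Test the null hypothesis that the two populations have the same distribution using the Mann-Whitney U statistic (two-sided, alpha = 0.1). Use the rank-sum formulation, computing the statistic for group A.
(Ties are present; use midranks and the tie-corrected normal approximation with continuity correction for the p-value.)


Step 1: Combine and sort all 10 observations; assign midranks.
sorted (value, group): (9,Y), (12,Y), (14,X), (19,X), (19,Y), (21,Y), (22,Y), (25,X), (26,X), (33,Y)
ranks: 9->1, 12->2, 14->3, 19->4.5, 19->4.5, 21->6, 22->7, 25->8, 26->9, 33->10
Step 2: Rank sum for X: R1 = 3 + 4.5 + 8 + 9 = 24.5.
Step 3: U_X = R1 - n1(n1+1)/2 = 24.5 - 4*5/2 = 24.5 - 10 = 14.5.
       U_Y = n1*n2 - U_X = 24 - 14.5 = 9.5.
Step 4: Ties are present, so use the tie-corrected normal approximation (with continuity correction) for the p-value.
Step 5: p-value = 0.668870; compare to alpha = 0.1. fail to reject H0.

U_X = 14.5, p = 0.668870, fail to reject H0 at alpha = 0.1.


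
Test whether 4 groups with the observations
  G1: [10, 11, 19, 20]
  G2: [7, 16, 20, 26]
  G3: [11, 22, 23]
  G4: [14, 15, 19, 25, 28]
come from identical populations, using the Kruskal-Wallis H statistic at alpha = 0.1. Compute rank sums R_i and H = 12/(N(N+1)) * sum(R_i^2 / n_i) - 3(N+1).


Step 1: Combine all N = 16 observations and assign midranks.
sorted (value, group, rank): (7,G2,1), (10,G1,2), (11,G1,3.5), (11,G3,3.5), (14,G4,5), (15,G4,6), (16,G2,7), (19,G1,8.5), (19,G4,8.5), (20,G1,10.5), (20,G2,10.5), (22,G3,12), (23,G3,13), (25,G4,14), (26,G2,15), (28,G4,16)
Step 2: Sum ranks within each group.
R_1 = 24.5 (n_1 = 4)
R_2 = 33.5 (n_2 = 4)
R_3 = 28.5 (n_3 = 3)
R_4 = 49.5 (n_4 = 5)
Step 3: H = 12/(N(N+1)) * sum(R_i^2/n_i) - 3(N+1)
     = 12/(16*17) * (24.5^2/4 + 33.5^2/4 + 28.5^2/3 + 49.5^2/5) - 3*17
     = 0.044118 * 1191.42 - 51
     = 1.562868.
Step 4: Ties present; correction factor C = 1 - 18/(16^3 - 16) = 0.995588. Corrected H = 1.562868 / 0.995588 = 1.569793.
Step 5: Under H0, H ~ chi^2(3); p-value = 0.666258.
Step 6: alpha = 0.1. fail to reject H0.

H = 1.5698, df = 3, p = 0.666258, fail to reject H0.


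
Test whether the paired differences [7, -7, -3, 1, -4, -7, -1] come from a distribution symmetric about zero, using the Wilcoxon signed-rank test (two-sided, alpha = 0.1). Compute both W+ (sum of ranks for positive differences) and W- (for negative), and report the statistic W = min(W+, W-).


Step 1: Drop any zero differences (none here) and take |d_i|.
|d| = [7, 7, 3, 1, 4, 7, 1]
Step 2: Midrank |d_i| (ties get averaged ranks).
ranks: |7|->6, |7|->6, |3|->3, |1|->1.5, |4|->4, |7|->6, |1|->1.5
Step 3: Attach original signs; sum ranks with positive sign and with negative sign.
W+ = 6 + 1.5 = 7.5
W- = 6 + 3 + 4 + 6 + 1.5 = 20.5
(Check: W+ + W- = 28 should equal n(n+1)/2 = 28.)
Step 4: Test statistic W = min(W+, W-) = 7.5.
Step 5: Ties in |d|, so use the tie-corrected normal approximation.
        E[W] = n(n+1)/4 = 7*8/4 = 14.
        Tie groups: |d|=1 (t=2), |d|=7 (t=3); sum(t^3 - t) = 30.
        Var[W] = n(n+1)(2n+1)/24 - sum(t^3-t)/48 = 840/24 - 30/48 = 34.375.
        z = (W - E[W]) / sqrt(Var[W]) = (7.5 - 14) / 5.8630 = -1.1086.
        Two-sided p = 2*Phi(z) = 0.267584.
Step 6: alpha = 0.1. fail to reject H0.

W+ = 7.5, W- = 20.5, W = min = 7.5, p = 0.267584, fail to reject H0.


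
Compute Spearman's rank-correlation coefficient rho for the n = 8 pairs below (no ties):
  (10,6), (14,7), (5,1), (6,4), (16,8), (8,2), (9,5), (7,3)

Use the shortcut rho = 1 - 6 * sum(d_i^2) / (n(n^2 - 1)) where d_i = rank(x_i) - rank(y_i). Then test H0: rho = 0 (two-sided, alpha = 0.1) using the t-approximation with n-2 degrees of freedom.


Step 1: Rank x and y separately (midranks; no ties here).
rank(x): 10->6, 14->7, 5->1, 6->2, 16->8, 8->4, 9->5, 7->3
rank(y): 6->6, 7->7, 1->1, 4->4, 8->8, 2->2, 5->5, 3->3
Step 2: d_i = R_x(i) - R_y(i); compute d_i^2.
  (6-6)^2=0, (7-7)^2=0, (1-1)^2=0, (2-4)^2=4, (8-8)^2=0, (4-2)^2=4, (5-5)^2=0, (3-3)^2=0
sum(d^2) = 8.
Step 3: rho = 1 - 6*8 / (8*(8^2 - 1)) = 1 - 48/504 = 0.904762.
Step 4: Under H0, t = rho * sqrt((n-2)/(1-rho^2)) = 5.2034 ~ t(6).
Step 5: Two-sided p-value from the t-distribution with 6 df = 0.002008.
Step 6: alpha = 0.1. reject H0.

rho = 0.9048, p = 0.002008, reject H0 at alpha = 0.1.


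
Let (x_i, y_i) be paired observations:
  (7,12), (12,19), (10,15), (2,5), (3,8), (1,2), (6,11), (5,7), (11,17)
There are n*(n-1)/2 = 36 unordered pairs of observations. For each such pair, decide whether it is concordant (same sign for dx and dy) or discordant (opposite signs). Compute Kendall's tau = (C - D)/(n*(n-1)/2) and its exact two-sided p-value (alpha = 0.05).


Step 1: Enumerate the 36 unordered pairs (i,j) with i<j and classify each by sign(x_j-x_i) * sign(y_j-y_i).
  (1,2):dx=+5,dy=+7->C; (1,3):dx=+3,dy=+3->C; (1,4):dx=-5,dy=-7->C; (1,5):dx=-4,dy=-4->C
  (1,6):dx=-6,dy=-10->C; (1,7):dx=-1,dy=-1->C; (1,8):dx=-2,dy=-5->C; (1,9):dx=+4,dy=+5->C
  (2,3):dx=-2,dy=-4->C; (2,4):dx=-10,dy=-14->C; (2,5):dx=-9,dy=-11->C; (2,6):dx=-11,dy=-17->C
  (2,7):dx=-6,dy=-8->C; (2,8):dx=-7,dy=-12->C; (2,9):dx=-1,dy=-2->C; (3,4):dx=-8,dy=-10->C
  (3,5):dx=-7,dy=-7->C; (3,6):dx=-9,dy=-13->C; (3,7):dx=-4,dy=-4->C; (3,8):dx=-5,dy=-8->C
  (3,9):dx=+1,dy=+2->C; (4,5):dx=+1,dy=+3->C; (4,6):dx=-1,dy=-3->C; (4,7):dx=+4,dy=+6->C
  (4,8):dx=+3,dy=+2->C; (4,9):dx=+9,dy=+12->C; (5,6):dx=-2,dy=-6->C; (5,7):dx=+3,dy=+3->C
  (5,8):dx=+2,dy=-1->D; (5,9):dx=+8,dy=+9->C; (6,7):dx=+5,dy=+9->C; (6,8):dx=+4,dy=+5->C
  (6,9):dx=+10,dy=+15->C; (7,8):dx=-1,dy=-4->C; (7,9):dx=+5,dy=+6->C; (8,9):dx=+6,dy=+10->C
Step 2: C = 35, D = 1, total pairs = 36.
Step 3: tau = (C - D)/(n(n-1)/2) = (35 - 1)/36 = 0.944444.
Step 4: Exact two-sided p-value (enumerate n! = 362880 permutations of y under H0): p = 0.000050.
Step 5: alpha = 0.05. reject H0.

tau_b = 0.9444 (C=35, D=1), p = 0.000050, reject H0.


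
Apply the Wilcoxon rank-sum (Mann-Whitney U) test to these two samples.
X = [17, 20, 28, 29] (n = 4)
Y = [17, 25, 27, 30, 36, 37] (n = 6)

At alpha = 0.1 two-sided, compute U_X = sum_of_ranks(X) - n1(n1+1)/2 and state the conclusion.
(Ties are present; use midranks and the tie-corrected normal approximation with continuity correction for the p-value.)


Step 1: Combine and sort all 10 observations; assign midranks.
sorted (value, group): (17,X), (17,Y), (20,X), (25,Y), (27,Y), (28,X), (29,X), (30,Y), (36,Y), (37,Y)
ranks: 17->1.5, 17->1.5, 20->3, 25->4, 27->5, 28->6, 29->7, 30->8, 36->9, 37->10
Step 2: Rank sum for X: R1 = 1.5 + 3 + 6 + 7 = 17.5.
Step 3: U_X = R1 - n1(n1+1)/2 = 17.5 - 4*5/2 = 17.5 - 10 = 7.5.
       U_Y = n1*n2 - U_X = 24 - 7.5 = 16.5.
Step 4: Ties are present, so use the tie-corrected normal approximation (with continuity correction) for the p-value.
Step 5: p-value = 0.392330; compare to alpha = 0.1. fail to reject H0.

U_X = 7.5, p = 0.392330, fail to reject H0 at alpha = 0.1.


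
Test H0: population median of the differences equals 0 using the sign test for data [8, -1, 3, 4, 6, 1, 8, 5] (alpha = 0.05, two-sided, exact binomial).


Step 1: Discard zero differences. Original n = 8; n_eff = number of nonzero differences = 8.
Nonzero differences (with sign): +8, -1, +3, +4, +6, +1, +8, +5
Step 2: Count signs: positive = 7, negative = 1.
Step 3: Under H0: P(positive) = 0.5, so the number of positives S ~ Bin(8, 0.5).
Step 4: Two-sided exact p-value = sum of Bin(8,0.5) probabilities at or below the observed probability = 0.070312.
Step 5: alpha = 0.05. fail to reject H0.

n_eff = 8, pos = 7, neg = 1, p = 0.070312, fail to reject H0.


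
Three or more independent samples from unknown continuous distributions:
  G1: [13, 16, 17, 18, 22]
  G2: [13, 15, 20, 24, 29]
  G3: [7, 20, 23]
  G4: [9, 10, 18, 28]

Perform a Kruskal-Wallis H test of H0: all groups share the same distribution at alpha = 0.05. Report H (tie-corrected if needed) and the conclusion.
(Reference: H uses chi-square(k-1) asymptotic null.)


Step 1: Combine all N = 17 observations and assign midranks.
sorted (value, group, rank): (7,G3,1), (9,G4,2), (10,G4,3), (13,G1,4.5), (13,G2,4.5), (15,G2,6), (16,G1,7), (17,G1,8), (18,G1,9.5), (18,G4,9.5), (20,G2,11.5), (20,G3,11.5), (22,G1,13), (23,G3,14), (24,G2,15), (28,G4,16), (29,G2,17)
Step 2: Sum ranks within each group.
R_1 = 42 (n_1 = 5)
R_2 = 54 (n_2 = 5)
R_3 = 26.5 (n_3 = 3)
R_4 = 30.5 (n_4 = 4)
Step 3: H = 12/(N(N+1)) * sum(R_i^2/n_i) - 3(N+1)
     = 12/(17*18) * (42^2/5 + 54^2/5 + 26.5^2/3 + 30.5^2/4) - 3*18
     = 0.039216 * 1402.65 - 54
     = 1.005719.
Step 4: Ties present; correction factor C = 1 - 18/(17^3 - 17) = 0.996324. Corrected H = 1.005719 / 0.996324 = 1.009430.
Step 5: Under H0, H ~ chi^2(3); p-value = 0.798970.
Step 6: alpha = 0.05. fail to reject H0.

H = 1.0094, df = 3, p = 0.798970, fail to reject H0.


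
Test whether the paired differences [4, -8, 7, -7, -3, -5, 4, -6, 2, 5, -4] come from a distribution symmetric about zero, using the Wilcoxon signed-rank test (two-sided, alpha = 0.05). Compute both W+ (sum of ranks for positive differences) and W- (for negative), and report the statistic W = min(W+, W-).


Step 1: Drop any zero differences (none here) and take |d_i|.
|d| = [4, 8, 7, 7, 3, 5, 4, 6, 2, 5, 4]
Step 2: Midrank |d_i| (ties get averaged ranks).
ranks: |4|->4, |8|->11, |7|->9.5, |7|->9.5, |3|->2, |5|->6.5, |4|->4, |6|->8, |2|->1, |5|->6.5, |4|->4
Step 3: Attach original signs; sum ranks with positive sign and with negative sign.
W+ = 4 + 9.5 + 4 + 1 + 6.5 = 25
W- = 11 + 9.5 + 2 + 6.5 + 8 + 4 = 41
(Check: W+ + W- = 66 should equal n(n+1)/2 = 66.)
Step 4: Test statistic W = min(W+, W-) = 25.
Step 5: Ties in |d|, so use the tie-corrected normal approximation.
        E[W] = n(n+1)/4 = 11*12/4 = 33.
        Tie groups: |d|=4 (t=3), |d|=5 (t=2), |d|=7 (t=2); sum(t^3 - t) = 36.
        Var[W] = n(n+1)(2n+1)/24 - sum(t^3-t)/48 = 3036/24 - 36/48 = 125.75.
        z = (W - E[W]) / sqrt(Var[W]) = (25 - 33) / 11.2138 = -0.7134.
        Two-sided p = 2*Phi(z) = 0.475595.
Step 6: alpha = 0.05. fail to reject H0.

W+ = 25, W- = 41, W = min = 25, p = 0.475595, fail to reject H0.


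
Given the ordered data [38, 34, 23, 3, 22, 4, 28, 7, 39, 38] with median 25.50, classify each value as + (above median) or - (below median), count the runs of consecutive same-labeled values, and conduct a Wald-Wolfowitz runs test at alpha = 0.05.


Step 1: Compute median = 25.50; label A = above, B = below.
Labels in order: AABBBBABAA  (n_A = 5, n_B = 5)
Step 2: Count runs R = 5.
Step 3: Under H0 (random ordering), E[R] = 2*n_A*n_B/(n_A+n_B) + 1 = 2*5*5/10 + 1 = 6.0000.
        Var[R] = 2*n_A*n_B*(2*n_A*n_B - n_A - n_B) / ((n_A+n_B)^2 * (n_A+n_B-1)) = 2000/900 = 2.2222.
        SD[R] = 1.4907.
Step 4: Continuity-corrected z = (R + 0.5 - E[R]) / SD[R] = (5 + 0.5 - 6.0000) / 1.4907 = -0.3354.
Step 5: Two-sided p-value via normal approximation = 2*(1 - Phi(|z|)) = 0.737316.
Step 6: alpha = 0.05. fail to reject H0.

R = 5, z = -0.3354, p = 0.737316, fail to reject H0.


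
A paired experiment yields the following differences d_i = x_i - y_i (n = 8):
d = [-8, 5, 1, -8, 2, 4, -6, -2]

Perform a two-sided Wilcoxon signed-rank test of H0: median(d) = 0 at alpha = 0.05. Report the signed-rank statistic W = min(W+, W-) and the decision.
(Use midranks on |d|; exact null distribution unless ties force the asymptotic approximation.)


Step 1: Drop any zero differences (none here) and take |d_i|.
|d| = [8, 5, 1, 8, 2, 4, 6, 2]
Step 2: Midrank |d_i| (ties get averaged ranks).
ranks: |8|->7.5, |5|->5, |1|->1, |8|->7.5, |2|->2.5, |4|->4, |6|->6, |2|->2.5
Step 3: Attach original signs; sum ranks with positive sign and with negative sign.
W+ = 5 + 1 + 2.5 + 4 = 12.5
W- = 7.5 + 7.5 + 6 + 2.5 = 23.5
(Check: W+ + W- = 36 should equal n(n+1)/2 = 36.)
Step 4: Test statistic W = min(W+, W-) = 12.5.
Step 5: Ties in |d|, so use the tie-corrected normal approximation.
        E[W] = n(n+1)/4 = 8*9/4 = 18.
        Tie groups: |d|=2 (t=2), |d|=8 (t=2); sum(t^3 - t) = 12.
        Var[W] = n(n+1)(2n+1)/24 - sum(t^3-t)/48 = 1224/24 - 12/48 = 50.75.
        z = (W - E[W]) / sqrt(Var[W]) = (12.5 - 18) / 7.1239 = -0.7720.
        Two-sided p = 2*Phi(z) = 0.440086.
Step 6: alpha = 0.05. fail to reject H0.

W+ = 12.5, W- = 23.5, W = min = 12.5, p = 0.440086, fail to reject H0.


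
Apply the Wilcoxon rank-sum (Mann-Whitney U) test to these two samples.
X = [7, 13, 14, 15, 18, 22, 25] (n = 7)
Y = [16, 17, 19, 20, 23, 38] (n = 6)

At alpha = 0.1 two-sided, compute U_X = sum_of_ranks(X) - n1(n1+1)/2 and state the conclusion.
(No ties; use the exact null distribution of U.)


Step 1: Combine and sort all 13 observations; assign midranks.
sorted (value, group): (7,X), (13,X), (14,X), (15,X), (16,Y), (17,Y), (18,X), (19,Y), (20,Y), (22,X), (23,Y), (25,X), (38,Y)
ranks: 7->1, 13->2, 14->3, 15->4, 16->5, 17->6, 18->7, 19->8, 20->9, 22->10, 23->11, 25->12, 38->13
Step 2: Rank sum for X: R1 = 1 + 2 + 3 + 4 + 7 + 10 + 12 = 39.
Step 3: U_X = R1 - n1(n1+1)/2 = 39 - 7*8/2 = 39 - 28 = 11.
       U_Y = n1*n2 - U_X = 42 - 11 = 31.
Step 4: No ties, so the exact null distribution of U (based on enumerating the C(13,7) = 1716 equally likely rank assignments) gives the two-sided p-value.
Step 5: p-value = 0.180653; compare to alpha = 0.1. fail to reject H0.

U_X = 11, p = 0.180653, fail to reject H0 at alpha = 0.1.


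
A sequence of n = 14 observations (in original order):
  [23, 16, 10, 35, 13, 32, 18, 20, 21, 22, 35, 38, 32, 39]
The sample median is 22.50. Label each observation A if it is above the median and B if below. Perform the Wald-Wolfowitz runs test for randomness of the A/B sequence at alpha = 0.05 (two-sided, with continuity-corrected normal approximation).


Step 1: Compute median = 22.50; label A = above, B = below.
Labels in order: ABBABABBBBAAAA  (n_A = 7, n_B = 7)
Step 2: Count runs R = 7.
Step 3: Under H0 (random ordering), E[R] = 2*n_A*n_B/(n_A+n_B) + 1 = 2*7*7/14 + 1 = 8.0000.
        Var[R] = 2*n_A*n_B*(2*n_A*n_B - n_A - n_B) / ((n_A+n_B)^2 * (n_A+n_B-1)) = 8232/2548 = 3.2308.
        SD[R] = 1.7974.
Step 4: Continuity-corrected z = (R + 0.5 - E[R]) / SD[R] = (7 + 0.5 - 8.0000) / 1.7974 = -0.2782.
Step 5: Two-sided p-value via normal approximation = 2*(1 - Phi(|z|)) = 0.780879.
Step 6: alpha = 0.05. fail to reject H0.

R = 7, z = -0.2782, p = 0.780879, fail to reject H0.


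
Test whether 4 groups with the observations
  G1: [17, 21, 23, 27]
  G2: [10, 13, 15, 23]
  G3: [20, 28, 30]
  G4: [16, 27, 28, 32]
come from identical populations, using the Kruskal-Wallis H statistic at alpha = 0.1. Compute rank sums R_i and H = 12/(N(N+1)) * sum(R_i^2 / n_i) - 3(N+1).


Step 1: Combine all N = 15 observations and assign midranks.
sorted (value, group, rank): (10,G2,1), (13,G2,2), (15,G2,3), (16,G4,4), (17,G1,5), (20,G3,6), (21,G1,7), (23,G1,8.5), (23,G2,8.5), (27,G1,10.5), (27,G4,10.5), (28,G3,12.5), (28,G4,12.5), (30,G3,14), (32,G4,15)
Step 2: Sum ranks within each group.
R_1 = 31 (n_1 = 4)
R_2 = 14.5 (n_2 = 4)
R_3 = 32.5 (n_3 = 3)
R_4 = 42 (n_4 = 4)
Step 3: H = 12/(N(N+1)) * sum(R_i^2/n_i) - 3(N+1)
     = 12/(15*16) * (31^2/4 + 14.5^2/4 + 32.5^2/3 + 42^2/4) - 3*16
     = 0.050000 * 1085.9 - 48
     = 6.294792.
Step 4: Ties present; correction factor C = 1 - 18/(15^3 - 15) = 0.994643. Corrected H = 6.294792 / 0.994643 = 6.328695.
Step 5: Under H0, H ~ chi^2(3); p-value = 0.096669.
Step 6: alpha = 0.1. reject H0.

H = 6.3287, df = 3, p = 0.096669, reject H0.


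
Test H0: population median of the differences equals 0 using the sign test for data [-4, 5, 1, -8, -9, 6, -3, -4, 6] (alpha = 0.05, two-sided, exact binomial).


Step 1: Discard zero differences. Original n = 9; n_eff = number of nonzero differences = 9.
Nonzero differences (with sign): -4, +5, +1, -8, -9, +6, -3, -4, +6
Step 2: Count signs: positive = 4, negative = 5.
Step 3: Under H0: P(positive) = 0.5, so the number of positives S ~ Bin(9, 0.5).
Step 4: Two-sided exact p-value = sum of Bin(9,0.5) probabilities at or below the observed probability = 1.000000.
Step 5: alpha = 0.05. fail to reject H0.

n_eff = 9, pos = 4, neg = 5, p = 1.000000, fail to reject H0.


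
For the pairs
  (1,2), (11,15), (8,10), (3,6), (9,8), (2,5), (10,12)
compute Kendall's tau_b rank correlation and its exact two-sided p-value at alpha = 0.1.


Step 1: Enumerate the 21 unordered pairs (i,j) with i<j and classify each by sign(x_j-x_i) * sign(y_j-y_i).
  (1,2):dx=+10,dy=+13->C; (1,3):dx=+7,dy=+8->C; (1,4):dx=+2,dy=+4->C; (1,5):dx=+8,dy=+6->C
  (1,6):dx=+1,dy=+3->C; (1,7):dx=+9,dy=+10->C; (2,3):dx=-3,dy=-5->C; (2,4):dx=-8,dy=-9->C
  (2,5):dx=-2,dy=-7->C; (2,6):dx=-9,dy=-10->C; (2,7):dx=-1,dy=-3->C; (3,4):dx=-5,dy=-4->C
  (3,5):dx=+1,dy=-2->D; (3,6):dx=-6,dy=-5->C; (3,7):dx=+2,dy=+2->C; (4,5):dx=+6,dy=+2->C
  (4,6):dx=-1,dy=-1->C; (4,7):dx=+7,dy=+6->C; (5,6):dx=-7,dy=-3->C; (5,7):dx=+1,dy=+4->C
  (6,7):dx=+8,dy=+7->C
Step 2: C = 20, D = 1, total pairs = 21.
Step 3: tau = (C - D)/(n(n-1)/2) = (20 - 1)/21 = 0.904762.
Step 4: Exact two-sided p-value (enumerate n! = 5040 permutations of y under H0): p = 0.002778.
Step 5: alpha = 0.1. reject H0.

tau_b = 0.9048 (C=20, D=1), p = 0.002778, reject H0.


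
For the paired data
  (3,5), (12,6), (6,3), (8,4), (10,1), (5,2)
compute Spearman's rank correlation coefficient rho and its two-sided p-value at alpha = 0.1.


Step 1: Rank x and y separately (midranks; no ties here).
rank(x): 3->1, 12->6, 6->3, 8->4, 10->5, 5->2
rank(y): 5->5, 6->6, 3->3, 4->4, 1->1, 2->2
Step 2: d_i = R_x(i) - R_y(i); compute d_i^2.
  (1-5)^2=16, (6-6)^2=0, (3-3)^2=0, (4-4)^2=0, (5-1)^2=16, (2-2)^2=0
sum(d^2) = 32.
Step 3: rho = 1 - 6*32 / (6*(6^2 - 1)) = 1 - 192/210 = 0.085714.
Step 4: Under H0, t = rho * sqrt((n-2)/(1-rho^2)) = 0.1721 ~ t(4).
Step 5: Two-sided p-value from the t-distribution with 4 df = 0.871743.
Step 6: alpha = 0.1. fail to reject H0.

rho = 0.0857, p = 0.871743, fail to reject H0 at alpha = 0.1.


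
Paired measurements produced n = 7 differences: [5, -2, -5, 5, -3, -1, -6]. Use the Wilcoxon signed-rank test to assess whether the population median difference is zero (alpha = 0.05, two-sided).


Step 1: Drop any zero differences (none here) and take |d_i|.
|d| = [5, 2, 5, 5, 3, 1, 6]
Step 2: Midrank |d_i| (ties get averaged ranks).
ranks: |5|->5, |2|->2, |5|->5, |5|->5, |3|->3, |1|->1, |6|->7
Step 3: Attach original signs; sum ranks with positive sign and with negative sign.
W+ = 5 + 5 = 10
W- = 2 + 5 + 3 + 1 + 7 = 18
(Check: W+ + W- = 28 should equal n(n+1)/2 = 28.)
Step 4: Test statistic W = min(W+, W-) = 10.
Step 5: Ties in |d|, so use the tie-corrected normal approximation.
        E[W] = n(n+1)/4 = 7*8/4 = 14.
        Tie groups: |d|=5 (t=3); sum(t^3 - t) = 24.
        Var[W] = n(n+1)(2n+1)/24 - sum(t^3-t)/48 = 840/24 - 24/48 = 34.5.
        z = (W - E[W]) / sqrt(Var[W]) = (10 - 14) / 5.8737 = -0.6810.
        Two-sided p = 2*Phi(z) = 0.495868.
Step 6: alpha = 0.05. fail to reject H0.

W+ = 10, W- = 18, W = min = 10, p = 0.495868, fail to reject H0.


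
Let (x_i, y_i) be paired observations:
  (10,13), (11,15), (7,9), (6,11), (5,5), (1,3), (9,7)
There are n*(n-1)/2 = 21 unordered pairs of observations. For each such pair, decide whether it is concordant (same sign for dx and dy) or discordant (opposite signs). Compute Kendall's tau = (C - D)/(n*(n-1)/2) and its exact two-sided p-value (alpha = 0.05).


Step 1: Enumerate the 21 unordered pairs (i,j) with i<j and classify each by sign(x_j-x_i) * sign(y_j-y_i).
  (1,2):dx=+1,dy=+2->C; (1,3):dx=-3,dy=-4->C; (1,4):dx=-4,dy=-2->C; (1,5):dx=-5,dy=-8->C
  (1,6):dx=-9,dy=-10->C; (1,7):dx=-1,dy=-6->C; (2,3):dx=-4,dy=-6->C; (2,4):dx=-5,dy=-4->C
  (2,5):dx=-6,dy=-10->C; (2,6):dx=-10,dy=-12->C; (2,7):dx=-2,dy=-8->C; (3,4):dx=-1,dy=+2->D
  (3,5):dx=-2,dy=-4->C; (3,6):dx=-6,dy=-6->C; (3,7):dx=+2,dy=-2->D; (4,5):dx=-1,dy=-6->C
  (4,6):dx=-5,dy=-8->C; (4,7):dx=+3,dy=-4->D; (5,6):dx=-4,dy=-2->C; (5,7):dx=+4,dy=+2->C
  (6,7):dx=+8,dy=+4->C
Step 2: C = 18, D = 3, total pairs = 21.
Step 3: tau = (C - D)/(n(n-1)/2) = (18 - 3)/21 = 0.714286.
Step 4: Exact two-sided p-value (enumerate n! = 5040 permutations of y under H0): p = 0.030159.
Step 5: alpha = 0.05. reject H0.

tau_b = 0.7143 (C=18, D=3), p = 0.030159, reject H0.


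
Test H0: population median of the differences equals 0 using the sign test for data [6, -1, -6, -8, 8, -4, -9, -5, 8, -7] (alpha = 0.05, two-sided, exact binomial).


Step 1: Discard zero differences. Original n = 10; n_eff = number of nonzero differences = 10.
Nonzero differences (with sign): +6, -1, -6, -8, +8, -4, -9, -5, +8, -7
Step 2: Count signs: positive = 3, negative = 7.
Step 3: Under H0: P(positive) = 0.5, so the number of positives S ~ Bin(10, 0.5).
Step 4: Two-sided exact p-value = sum of Bin(10,0.5) probabilities at or below the observed probability = 0.343750.
Step 5: alpha = 0.05. fail to reject H0.

n_eff = 10, pos = 3, neg = 7, p = 0.343750, fail to reject H0.


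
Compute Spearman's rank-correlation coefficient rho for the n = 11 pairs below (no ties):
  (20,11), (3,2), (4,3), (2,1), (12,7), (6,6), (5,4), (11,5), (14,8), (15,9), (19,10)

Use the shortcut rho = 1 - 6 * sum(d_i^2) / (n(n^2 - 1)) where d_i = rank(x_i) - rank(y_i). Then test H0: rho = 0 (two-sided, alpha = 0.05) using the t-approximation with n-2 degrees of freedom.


Step 1: Rank x and y separately (midranks; no ties here).
rank(x): 20->11, 3->2, 4->3, 2->1, 12->7, 6->5, 5->4, 11->6, 14->8, 15->9, 19->10
rank(y): 11->11, 2->2, 3->3, 1->1, 7->7, 6->6, 4->4, 5->5, 8->8, 9->9, 10->10
Step 2: d_i = R_x(i) - R_y(i); compute d_i^2.
  (11-11)^2=0, (2-2)^2=0, (3-3)^2=0, (1-1)^2=0, (7-7)^2=0, (5-6)^2=1, (4-4)^2=0, (6-5)^2=1, (8-8)^2=0, (9-9)^2=0, (10-10)^2=0
sum(d^2) = 2.
Step 3: rho = 1 - 6*2 / (11*(11^2 - 1)) = 1 - 12/1320 = 0.990909.
Step 4: Under H0, t = rho * sqrt((n-2)/(1-rho^2)) = 22.0966 ~ t(9).
Step 5: Two-sided p-value from the t-distribution with 9 df = 0.000000.
Step 6: alpha = 0.05. reject H0.

rho = 0.9909, p = 0.000000, reject H0 at alpha = 0.05.


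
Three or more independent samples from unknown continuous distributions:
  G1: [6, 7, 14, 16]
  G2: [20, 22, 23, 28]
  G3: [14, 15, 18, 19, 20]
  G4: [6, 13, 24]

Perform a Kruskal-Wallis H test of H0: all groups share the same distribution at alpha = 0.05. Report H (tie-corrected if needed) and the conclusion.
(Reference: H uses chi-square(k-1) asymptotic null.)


Step 1: Combine all N = 16 observations and assign midranks.
sorted (value, group, rank): (6,G1,1.5), (6,G4,1.5), (7,G1,3), (13,G4,4), (14,G1,5.5), (14,G3,5.5), (15,G3,7), (16,G1,8), (18,G3,9), (19,G3,10), (20,G2,11.5), (20,G3,11.5), (22,G2,13), (23,G2,14), (24,G4,15), (28,G2,16)
Step 2: Sum ranks within each group.
R_1 = 18 (n_1 = 4)
R_2 = 54.5 (n_2 = 4)
R_3 = 43 (n_3 = 5)
R_4 = 20.5 (n_4 = 3)
Step 3: H = 12/(N(N+1)) * sum(R_i^2/n_i) - 3(N+1)
     = 12/(16*17) * (18^2/4 + 54.5^2/4 + 43^2/5 + 20.5^2/3) - 3*17
     = 0.044118 * 1333.45 - 51
     = 7.828493.
Step 4: Ties present; correction factor C = 1 - 18/(16^3 - 16) = 0.995588. Corrected H = 7.828493 / 0.995588 = 7.863183.
Step 5: Under H0, H ~ chi^2(3); p-value = 0.048926.
Step 6: alpha = 0.05. reject H0.

H = 7.8632, df = 3, p = 0.048926, reject H0.


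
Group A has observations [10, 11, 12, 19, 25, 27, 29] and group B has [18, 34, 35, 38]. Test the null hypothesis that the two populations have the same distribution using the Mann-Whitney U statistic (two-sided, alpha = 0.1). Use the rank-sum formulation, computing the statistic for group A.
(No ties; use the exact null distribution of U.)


Step 1: Combine and sort all 11 observations; assign midranks.
sorted (value, group): (10,X), (11,X), (12,X), (18,Y), (19,X), (25,X), (27,X), (29,X), (34,Y), (35,Y), (38,Y)
ranks: 10->1, 11->2, 12->3, 18->4, 19->5, 25->6, 27->7, 29->8, 34->9, 35->10, 38->11
Step 2: Rank sum for X: R1 = 1 + 2 + 3 + 5 + 6 + 7 + 8 = 32.
Step 3: U_X = R1 - n1(n1+1)/2 = 32 - 7*8/2 = 32 - 28 = 4.
       U_Y = n1*n2 - U_X = 28 - 4 = 24.
Step 4: No ties, so the exact null distribution of U (based on enumerating the C(11,7) = 330 equally likely rank assignments) gives the two-sided p-value.
Step 5: p-value = 0.072727; compare to alpha = 0.1. reject H0.

U_X = 4, p = 0.072727, reject H0 at alpha = 0.1.


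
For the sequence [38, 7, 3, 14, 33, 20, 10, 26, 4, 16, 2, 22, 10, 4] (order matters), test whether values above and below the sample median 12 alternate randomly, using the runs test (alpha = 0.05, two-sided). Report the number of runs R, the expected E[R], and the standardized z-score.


Step 1: Compute median = 12; label A = above, B = below.
Labels in order: ABBAAABABABABB  (n_A = 7, n_B = 7)
Step 2: Count runs R = 10.
Step 3: Under H0 (random ordering), E[R] = 2*n_A*n_B/(n_A+n_B) + 1 = 2*7*7/14 + 1 = 8.0000.
        Var[R] = 2*n_A*n_B*(2*n_A*n_B - n_A - n_B) / ((n_A+n_B)^2 * (n_A+n_B-1)) = 8232/2548 = 3.2308.
        SD[R] = 1.7974.
Step 4: Continuity-corrected z = (R - 0.5 - E[R]) / SD[R] = (10 - 0.5 - 8.0000) / 1.7974 = 0.8345.
Step 5: Two-sided p-value via normal approximation = 2*(1 - Phi(|z|)) = 0.403986.
Step 6: alpha = 0.05. fail to reject H0.

R = 10, z = 0.8345, p = 0.403986, fail to reject H0.


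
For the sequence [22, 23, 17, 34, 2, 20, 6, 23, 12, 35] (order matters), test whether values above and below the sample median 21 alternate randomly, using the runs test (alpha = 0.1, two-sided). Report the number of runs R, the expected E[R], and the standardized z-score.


Step 1: Compute median = 21; label A = above, B = below.
Labels in order: AABABBBABA  (n_A = 5, n_B = 5)
Step 2: Count runs R = 7.
Step 3: Under H0 (random ordering), E[R] = 2*n_A*n_B/(n_A+n_B) + 1 = 2*5*5/10 + 1 = 6.0000.
        Var[R] = 2*n_A*n_B*(2*n_A*n_B - n_A - n_B) / ((n_A+n_B)^2 * (n_A+n_B-1)) = 2000/900 = 2.2222.
        SD[R] = 1.4907.
Step 4: Continuity-corrected z = (R - 0.5 - E[R]) / SD[R] = (7 - 0.5 - 6.0000) / 1.4907 = 0.3354.
Step 5: Two-sided p-value via normal approximation = 2*(1 - Phi(|z|)) = 0.737316.
Step 6: alpha = 0.1. fail to reject H0.

R = 7, z = 0.3354, p = 0.737316, fail to reject H0.


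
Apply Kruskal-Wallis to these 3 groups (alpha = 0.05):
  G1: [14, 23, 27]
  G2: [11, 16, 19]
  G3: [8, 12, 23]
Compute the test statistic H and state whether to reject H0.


Step 1: Combine all N = 9 observations and assign midranks.
sorted (value, group, rank): (8,G3,1), (11,G2,2), (12,G3,3), (14,G1,4), (16,G2,5), (19,G2,6), (23,G1,7.5), (23,G3,7.5), (27,G1,9)
Step 2: Sum ranks within each group.
R_1 = 20.5 (n_1 = 3)
R_2 = 13 (n_2 = 3)
R_3 = 11.5 (n_3 = 3)
Step 3: H = 12/(N(N+1)) * sum(R_i^2/n_i) - 3(N+1)
     = 12/(9*10) * (20.5^2/3 + 13^2/3 + 11.5^2/3) - 3*10
     = 0.133333 * 240.5 - 30
     = 2.066667.
Step 4: Ties present; correction factor C = 1 - 6/(9^3 - 9) = 0.991667. Corrected H = 2.066667 / 0.991667 = 2.084034.
Step 5: Under H0, H ~ chi^2(2); p-value = 0.352743.
Step 6: alpha = 0.05. fail to reject H0.

H = 2.0840, df = 2, p = 0.352743, fail to reject H0.


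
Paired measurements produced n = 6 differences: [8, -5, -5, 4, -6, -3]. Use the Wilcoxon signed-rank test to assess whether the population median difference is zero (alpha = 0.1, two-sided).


Step 1: Drop any zero differences (none here) and take |d_i|.
|d| = [8, 5, 5, 4, 6, 3]
Step 2: Midrank |d_i| (ties get averaged ranks).
ranks: |8|->6, |5|->3.5, |5|->3.5, |4|->2, |6|->5, |3|->1
Step 3: Attach original signs; sum ranks with positive sign and with negative sign.
W+ = 6 + 2 = 8
W- = 3.5 + 3.5 + 5 + 1 = 13
(Check: W+ + W- = 21 should equal n(n+1)/2 = 21.)
Step 4: Test statistic W = min(W+, W-) = 8.
Step 5: Ties in |d|, so use the tie-corrected normal approximation.
        E[W] = n(n+1)/4 = 6*7/4 = 10.5.
        Tie groups: |d|=5 (t=2); sum(t^3 - t) = 6.
        Var[W] = n(n+1)(2n+1)/24 - sum(t^3-t)/48 = 546/24 - 6/48 = 22.625.
        z = (W - E[W]) / sqrt(Var[W]) = (8 - 10.5) / 4.7566 = -0.5256.
        Two-sided p = 2*Phi(z) = 0.599174.
Step 6: alpha = 0.1. fail to reject H0.

W+ = 8, W- = 13, W = min = 8, p = 0.599174, fail to reject H0.


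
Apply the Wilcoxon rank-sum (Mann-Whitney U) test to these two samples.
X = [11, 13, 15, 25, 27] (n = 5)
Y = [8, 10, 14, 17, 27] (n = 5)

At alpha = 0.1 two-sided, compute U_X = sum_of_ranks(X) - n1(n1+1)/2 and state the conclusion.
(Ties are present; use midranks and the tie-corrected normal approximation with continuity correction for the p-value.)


Step 1: Combine and sort all 10 observations; assign midranks.
sorted (value, group): (8,Y), (10,Y), (11,X), (13,X), (14,Y), (15,X), (17,Y), (25,X), (27,X), (27,Y)
ranks: 8->1, 10->2, 11->3, 13->4, 14->5, 15->6, 17->7, 25->8, 27->9.5, 27->9.5
Step 2: Rank sum for X: R1 = 3 + 4 + 6 + 8 + 9.5 = 30.5.
Step 3: U_X = R1 - n1(n1+1)/2 = 30.5 - 5*6/2 = 30.5 - 15 = 15.5.
       U_Y = n1*n2 - U_X = 25 - 15.5 = 9.5.
Step 4: Ties are present, so use the tie-corrected normal approximation (with continuity correction) for the p-value.
Step 5: p-value = 0.600402; compare to alpha = 0.1. fail to reject H0.

U_X = 15.5, p = 0.600402, fail to reject H0 at alpha = 0.1.


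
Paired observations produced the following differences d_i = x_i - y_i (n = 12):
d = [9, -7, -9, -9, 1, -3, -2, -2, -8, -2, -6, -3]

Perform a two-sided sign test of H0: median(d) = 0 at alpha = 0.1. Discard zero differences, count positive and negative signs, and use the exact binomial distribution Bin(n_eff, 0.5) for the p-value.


Step 1: Discard zero differences. Original n = 12; n_eff = number of nonzero differences = 12.
Nonzero differences (with sign): +9, -7, -9, -9, +1, -3, -2, -2, -8, -2, -6, -3
Step 2: Count signs: positive = 2, negative = 10.
Step 3: Under H0: P(positive) = 0.5, so the number of positives S ~ Bin(12, 0.5).
Step 4: Two-sided exact p-value = sum of Bin(12,0.5) probabilities at or below the observed probability = 0.038574.
Step 5: alpha = 0.1. reject H0.

n_eff = 12, pos = 2, neg = 10, p = 0.038574, reject H0.
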